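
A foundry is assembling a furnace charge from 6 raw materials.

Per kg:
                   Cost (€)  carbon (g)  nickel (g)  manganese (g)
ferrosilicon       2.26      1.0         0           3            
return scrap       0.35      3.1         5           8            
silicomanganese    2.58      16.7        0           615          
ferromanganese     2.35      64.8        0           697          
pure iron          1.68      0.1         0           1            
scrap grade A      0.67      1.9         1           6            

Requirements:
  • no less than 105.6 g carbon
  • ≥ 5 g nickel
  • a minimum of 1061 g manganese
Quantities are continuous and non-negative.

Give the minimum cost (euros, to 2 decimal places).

€4.07

Let x1 = kg of ferrosilicon, x2 = kg of return scrap, x3 = kg of silicomanganese, x4 = kg of ferromanganese, x5 = kg of pure iron, x6 = kg of scrap grade A.
Minimise 2.26x1 + 0.35x2 + 2.58x3 + 2.35x4 + 1.68x5 + 0.67x6 subject to:
  1x1 + 3.1x2 + 16.7x3 + 64.8x4 + 0.1x5 + 1.9x6 ≥ 105.6   (carbon)
  5x2 + 1x6 ≥ 5   (nickel)
  3x1 + 8x2 + 615x3 + 697x4 + 1x5 + 6x6 ≥ 1061   (manganese)
  x1, x2, x3, x4, x5, x6 ≥ 0.
The minimum-cost mix takes nothing from ferrosilicon, silicomanganese, pure iron, scrap grade A — only return scrap, ferromanganese. Binding constraints: carbon and nickel.
Optimal quantities: return scrap = 1 kg, ferromanganese = 1.582 kg.
Cost = 0.35·1 + 2.35·1.582 = 4.0677.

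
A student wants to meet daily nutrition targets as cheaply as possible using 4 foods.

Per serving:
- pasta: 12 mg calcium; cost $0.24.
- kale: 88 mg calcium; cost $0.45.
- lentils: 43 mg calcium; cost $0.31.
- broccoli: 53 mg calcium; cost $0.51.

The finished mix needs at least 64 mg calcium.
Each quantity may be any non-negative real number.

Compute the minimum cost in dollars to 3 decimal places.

$0.327

Let x1 = servings of pasta, x2 = servings of kale, x3 = servings of lentils, x4 = servings of broccoli.
Minimize 0.24x1 + 0.45x2 + 0.31x3 + 0.51x4 with:
  12x1 + 88x2 + 43x3 + 53x4 ≥ 64   (calcium)
  x1, x2, x3, x4 ≥ 0.
The optimal basis is {kale}; pasta, lentils, broccoli drop out. The calcium requirement is met with equality.
Optimal quantities: kale = 0.7273 servings.
Total cost: 0.45·0.7273 = 0.32729.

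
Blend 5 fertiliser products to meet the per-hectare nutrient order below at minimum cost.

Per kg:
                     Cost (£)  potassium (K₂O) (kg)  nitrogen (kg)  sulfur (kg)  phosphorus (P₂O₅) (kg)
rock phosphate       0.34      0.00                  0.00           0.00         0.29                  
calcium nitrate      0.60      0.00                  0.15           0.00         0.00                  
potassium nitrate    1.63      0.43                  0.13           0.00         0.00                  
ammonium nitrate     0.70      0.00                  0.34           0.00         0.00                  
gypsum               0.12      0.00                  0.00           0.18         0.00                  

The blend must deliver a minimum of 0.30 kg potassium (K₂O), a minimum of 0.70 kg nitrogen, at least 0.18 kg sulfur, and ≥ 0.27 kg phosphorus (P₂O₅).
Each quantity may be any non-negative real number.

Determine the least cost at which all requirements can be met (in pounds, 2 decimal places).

£2.83

Let x1 = kg of rock phosphate, x2 = kg of calcium nitrate, x3 = kg of potassium nitrate, x4 = kg of ammonium nitrate, x5 = kg of gypsum.
min 0.34x1 + 0.6x2 + 1.63x3 + 0.7x4 + 0.12x5 subject to:
  0.43x3 ≥ 0.3   (potassium (K₂O))
  0.15x2 + 0.13x3 + 0.34x4 ≥ 0.7   (nitrogen)
  0.18x5 ≥ 0.18   (sulfur)
  0.29x1 ≥ 0.27   (phosphorus (P₂O₅))
  x1, x2, x3, x4, x5 ≥ 0.
At the optimum only rock phosphate, potassium nitrate, ammonium nitrate, gypsum are positive (calcium nitrate = 0). Binding constraints: potassium (K₂O), nitrogen, sulfur, phosphorus (P₂O₅).
Solving gives x1 = 0.931, x3 = 0.6977, x4 = 1.792, x5 = 1.
Hence cost = 0.34·0.931 + 1.63·0.6977 + 0.7·1.792 + 0.12·1 = £2.8282.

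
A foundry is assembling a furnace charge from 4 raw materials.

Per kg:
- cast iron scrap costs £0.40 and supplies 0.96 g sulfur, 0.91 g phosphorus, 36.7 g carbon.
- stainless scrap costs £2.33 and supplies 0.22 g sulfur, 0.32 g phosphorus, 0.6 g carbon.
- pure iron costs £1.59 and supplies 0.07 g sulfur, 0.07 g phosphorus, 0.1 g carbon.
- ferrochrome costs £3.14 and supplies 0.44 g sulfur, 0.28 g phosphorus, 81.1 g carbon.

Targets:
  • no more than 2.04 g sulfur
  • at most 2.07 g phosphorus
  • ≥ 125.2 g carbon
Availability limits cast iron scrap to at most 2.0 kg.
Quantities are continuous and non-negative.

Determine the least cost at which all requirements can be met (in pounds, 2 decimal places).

Treat it as an LP. Let x1 = kg of cast iron scrap, x2 = kg of stainless scrap, x3 = kg of pure iron, x4 = kg of ferrochrome.
min 0.4x1 + 2.33x2 + 1.59x3 + 3.14x4 subject to:
  0.96x1 + 0.22x2 + 0.07x3 + 0.44x4 ≤ 2.04   (sulfur)
  0.91x1 + 0.32x2 + 0.07x3 + 0.28x4 ≤ 2.07   (phosphorus)
  36.7x1 + 0.6x2 + 0.1x3 + 81.1x4 ≥ 125.2   (carbon)
  x1 ≤ 2
  x1, x2, x3, x4 ≥ 0.
At the optimum only cast iron scrap, ferrochrome are positive (stainless scrap, pure iron = 0). The sulfur and carbon requirements are met with equality.
Optimal quantities: cast iron scrap = 1.788 kg, ferrochrome = 0.7345 kg.
Total cost: 0.4·1.788 + 3.14·0.7345 = 3.0215.

£3.02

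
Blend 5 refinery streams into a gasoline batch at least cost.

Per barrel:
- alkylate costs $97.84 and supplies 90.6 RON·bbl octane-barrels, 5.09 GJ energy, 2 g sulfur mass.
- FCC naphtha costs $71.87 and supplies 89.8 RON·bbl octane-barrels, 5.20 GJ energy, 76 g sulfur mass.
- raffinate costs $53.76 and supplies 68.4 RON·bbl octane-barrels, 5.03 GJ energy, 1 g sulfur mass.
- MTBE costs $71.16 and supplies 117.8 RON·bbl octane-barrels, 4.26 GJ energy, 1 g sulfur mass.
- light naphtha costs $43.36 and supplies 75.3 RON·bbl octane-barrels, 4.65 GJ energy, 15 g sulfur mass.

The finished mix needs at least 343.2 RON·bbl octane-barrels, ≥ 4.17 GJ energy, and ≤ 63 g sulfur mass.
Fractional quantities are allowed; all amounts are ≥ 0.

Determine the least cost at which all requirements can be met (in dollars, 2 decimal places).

$198.42

Set it up as a linear program. Let x1 = barrels of alkylate, x2 = barrels of FCC naphtha, x3 = barrels of raffinate, x4 = barrels of MTBE, x5 = barrels of light naphtha.
min 97.84x1 + 71.87x2 + 53.76x3 + 71.16x4 + 43.36x5 s.t.:
  90.6x1 + 89.8x2 + 68.4x3 + 117.8x4 + 75.3x5 ≥ 343.2   (octane-barrels)
  5.09x1 + 5.2x2 + 5.03x3 + 4.26x4 + 4.65x5 ≥ 4.17   (energy)
  2x1 + 76x2 + 1x3 + 1x4 + 15x5 ≤ 63   (sulfur mass)
  x1, x2, x3, x4, x5 ≥ 0.
The minimum-cost mix takes nothing from alkylate, FCC naphtha, raffinate — only MTBE, light naphtha. There the octane-barrels and sulfur mass constraints are tight.
Solving gives x4 = 0.2389, x5 = 4.184.
Objective = 71.16·0.2389 + 43.36·4.184 = 198.4184.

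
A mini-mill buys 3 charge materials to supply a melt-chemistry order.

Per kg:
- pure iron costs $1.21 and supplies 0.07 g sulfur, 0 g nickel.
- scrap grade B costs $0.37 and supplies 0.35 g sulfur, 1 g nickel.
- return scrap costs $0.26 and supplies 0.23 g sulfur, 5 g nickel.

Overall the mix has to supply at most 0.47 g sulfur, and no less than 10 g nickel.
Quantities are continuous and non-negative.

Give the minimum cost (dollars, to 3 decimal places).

Treat it as an LP. Let x1 = kg of pure iron, x2 = kg of scrap grade B, x3 = kg of return scrap.
min 1.21x1 + 0.37x2 + 0.26x3 s.t.:
  0.07x1 + 0.35x2 + 0.23x3 ≤ 0.47   (sulfur)
  1x2 + 5x3 ≥ 10   (nickel)
  x1, x2, x3 ≥ 0.
The minimum-cost mix takes nothing from pure iron, scrap grade B — only return scrap. There the nickel constraint is tight.
So return scrap = 2 kg.
Hence cost = 0.26·2 = $0.52000.

$0.520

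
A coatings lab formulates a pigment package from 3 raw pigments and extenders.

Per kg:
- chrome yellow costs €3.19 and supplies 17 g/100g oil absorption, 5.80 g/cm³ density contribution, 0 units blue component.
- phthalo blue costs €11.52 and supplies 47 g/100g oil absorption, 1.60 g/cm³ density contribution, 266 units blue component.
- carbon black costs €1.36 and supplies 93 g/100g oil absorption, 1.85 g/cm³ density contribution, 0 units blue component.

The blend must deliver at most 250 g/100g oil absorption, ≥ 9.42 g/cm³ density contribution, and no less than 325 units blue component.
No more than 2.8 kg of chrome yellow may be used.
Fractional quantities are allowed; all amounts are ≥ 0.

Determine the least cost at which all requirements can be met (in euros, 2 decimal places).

€18.18

Let x1 = kg of chrome yellow, x2 = kg of phthalo blue, x3 = kg of carbon black.
min 3.19x1 + 11.52x2 + 1.36x3 s.t.:
  17x1 + 47x2 + 93x3 ≤ 250   (oil absorption)
  5.8x1 + 1.6x2 + 1.85x3 ≥ 9.42   (density contribution)
  266x2 ≥ 325   (blue component)
  x1 ≤ 2.8
  x1, x2, x3 ≥ 0.
The minimum-cost mix takes nothing from carbon black — only chrome yellow, phthalo blue. Binding constraints: density contribution and blue component.
That vertex is x1 = 1.287, x2 = 1.222.
Cost = 3.19·1.287 + 11.52·1.222 = 18.1830.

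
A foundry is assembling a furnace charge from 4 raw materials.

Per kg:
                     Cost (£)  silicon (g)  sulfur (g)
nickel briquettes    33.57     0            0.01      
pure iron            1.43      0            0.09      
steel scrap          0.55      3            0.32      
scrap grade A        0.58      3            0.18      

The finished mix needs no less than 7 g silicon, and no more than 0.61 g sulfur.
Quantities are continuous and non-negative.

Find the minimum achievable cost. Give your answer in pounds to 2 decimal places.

Let x1 = kg of nickel briquettes, x2 = kg of pure iron, x3 = kg of steel scrap, x4 = kg of scrap grade A.
Minimize 33.57x1 + 1.43x2 + 0.55x3 + 0.58x4 s.t.:
  3x3 + 3x4 ≥ 7   (silicon)
  0.01x1 + 0.09x2 + 0.32x3 + 0.18x4 ≤ 0.61   (sulfur)
  x1, x2, x3, x4 ≥ 0.
The cheapest feasible vertex uses only steel scrap, scrap grade A; nickel briquettes, pure iron are not used. Binding constraints: silicon and sulfur.
So steel scrap = 1.357 kg, scrap grade A = 0.9762 kg.
Objective = 0.55·1.357 + 0.58·0.9762 = 1.3125.

£1.31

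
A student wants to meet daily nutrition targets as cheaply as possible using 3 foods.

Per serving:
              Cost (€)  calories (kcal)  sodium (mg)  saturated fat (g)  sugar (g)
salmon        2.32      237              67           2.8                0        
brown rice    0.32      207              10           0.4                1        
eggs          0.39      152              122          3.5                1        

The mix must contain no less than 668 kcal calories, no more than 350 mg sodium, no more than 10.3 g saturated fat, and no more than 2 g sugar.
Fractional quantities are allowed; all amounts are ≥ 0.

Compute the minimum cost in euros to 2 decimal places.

€3.13

Treat it as an LP. Let x1 = servings of salmon, x2 = servings of brown rice, x3 = servings of eggs.
Minimise 2.32x1 + 0.32x2 + 0.39x3 with:
  237x1 + 207x2 + 152x3 ≥ 668   (calories)
  67x1 + 10x2 + 122x3 ≤ 350   (sodium)
  2.8x1 + 0.4x2 + 3.5x3 ≤ 10.3   (saturated fat)
  1x2 + 1x3 ≤ 2   (sugar)
  x1, x2, x3 ≥ 0.
The minimum-cost mix takes nothing from eggs — only salmon, brown rice. The calories and sugar requirements are met with equality.
Optimal quantities: salmon = 1.072 servings, brown rice = 2 servings.
Total cost: 2.32·1.072 + 0.32·2 = 3.1270.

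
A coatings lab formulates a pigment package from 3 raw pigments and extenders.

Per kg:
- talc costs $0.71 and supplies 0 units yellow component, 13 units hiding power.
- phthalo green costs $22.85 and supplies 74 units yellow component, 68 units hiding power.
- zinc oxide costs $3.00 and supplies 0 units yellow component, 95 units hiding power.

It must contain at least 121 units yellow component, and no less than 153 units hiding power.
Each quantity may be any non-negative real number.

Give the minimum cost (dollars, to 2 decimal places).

This is a linear program. Let x1 = kg of talc, x2 = kg of phthalo green, x3 = kg of zinc oxide.
Minimise 0.71x1 + 22.85x2 + 3x3 subject to:
  74x2 ≥ 121   (yellow component)
  13x1 + 68x2 + 95x3 ≥ 153   (hiding power)
  x1, x2, x3 ≥ 0.
The cheapest feasible vertex uses only phthalo green, zinc oxide; talc is not used. Binding constraints: yellow component and hiding power.
Solving gives x2 = 1.635, x3 = 0.4401.
Cost = 22.85·1.635 + 3·0.4401 = 38.6801.

$38.68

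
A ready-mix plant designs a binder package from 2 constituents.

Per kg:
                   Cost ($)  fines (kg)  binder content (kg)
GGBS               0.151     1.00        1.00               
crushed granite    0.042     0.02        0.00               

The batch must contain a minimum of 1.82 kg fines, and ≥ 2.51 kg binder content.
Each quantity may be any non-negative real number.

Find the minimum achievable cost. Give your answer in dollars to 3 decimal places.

$0.379

Let x1 = kg of GGBS, x2 = kg of crushed granite.
Minimize 0.151x1 + 0.042x2 s.t.:
  1x1 + 0.02x2 ≥ 1.82   (fines)
  1x1 ≥ 2.51   (binder content)
  x1, x2 ≥ 0.
At the optimum only GGBS is positive (crushed granite = 0). Binding constraint: binder content.
So GGBS = 2.51 kg.
Total cost: 0.151·2.51 = 0.37901.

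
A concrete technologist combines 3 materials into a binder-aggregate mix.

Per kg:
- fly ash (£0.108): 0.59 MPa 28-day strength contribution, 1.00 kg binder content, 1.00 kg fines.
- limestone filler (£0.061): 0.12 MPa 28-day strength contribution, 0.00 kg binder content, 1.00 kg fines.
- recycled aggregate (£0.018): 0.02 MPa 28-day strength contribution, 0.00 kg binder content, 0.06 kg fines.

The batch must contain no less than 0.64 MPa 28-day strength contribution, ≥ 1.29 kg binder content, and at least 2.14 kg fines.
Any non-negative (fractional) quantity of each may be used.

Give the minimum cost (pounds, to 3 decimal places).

Set it up as a linear program. Let x1 = kg of fly ash, x2 = kg of limestone filler, x3 = kg of recycled aggregate.
Minimise 0.108x1 + 0.061x2 + 0.018x3 subject to:
  0.59x1 + 0.12x2 + 0.02x3 ≥ 0.64   (28-day strength contribution)
  1x1 ≥ 1.29   (binder content)
  1x1 + 1x2 + 0.06x3 ≥ 2.14   (fines)
  x1, x2, x3 ≥ 0.
The minimum-cost mix takes nothing from recycled aggregate — only fly ash, limestone filler. Binding constraints: binder content and fines.
Optimal quantities: fly ash = 1.29 kg, limestone filler = 0.85 kg.
Cost = 0.108·1.29 + 0.061·0.85 = 0.19117.

£0.191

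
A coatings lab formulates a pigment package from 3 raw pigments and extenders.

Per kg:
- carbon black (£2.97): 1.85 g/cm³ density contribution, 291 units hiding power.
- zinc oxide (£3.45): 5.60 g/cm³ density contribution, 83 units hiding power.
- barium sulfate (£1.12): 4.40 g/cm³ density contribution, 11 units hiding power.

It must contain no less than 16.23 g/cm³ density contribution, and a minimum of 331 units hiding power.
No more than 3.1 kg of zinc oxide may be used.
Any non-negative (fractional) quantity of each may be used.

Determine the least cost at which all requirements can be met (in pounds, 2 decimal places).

£6.67

Set it up as a linear program. Let x1 = kg of carbon black, x2 = kg of zinc oxide, x3 = kg of barium sulfate.
Minimise 2.97x1 + 3.45x2 + 1.12x3 with:
  1.85x1 + 5.6x2 + 4.4x3 ≥ 16.23   (density contribution)
  291x1 + 83x2 + 11x3 ≥ 331   (hiding power)
  x2 ≤ 3.1
  x1, x2, x3 ≥ 0.
The cheapest feasible vertex uses only carbon black, barium sulfate; zinc oxide is not used. There the density contribution and hiding power constraints are tight.
Optimal quantities: carbon black = 1.014 kg, barium sulfate = 3.262 kg.
Cost = 2.97·1.014 + 1.12·3.262 = 6.66502.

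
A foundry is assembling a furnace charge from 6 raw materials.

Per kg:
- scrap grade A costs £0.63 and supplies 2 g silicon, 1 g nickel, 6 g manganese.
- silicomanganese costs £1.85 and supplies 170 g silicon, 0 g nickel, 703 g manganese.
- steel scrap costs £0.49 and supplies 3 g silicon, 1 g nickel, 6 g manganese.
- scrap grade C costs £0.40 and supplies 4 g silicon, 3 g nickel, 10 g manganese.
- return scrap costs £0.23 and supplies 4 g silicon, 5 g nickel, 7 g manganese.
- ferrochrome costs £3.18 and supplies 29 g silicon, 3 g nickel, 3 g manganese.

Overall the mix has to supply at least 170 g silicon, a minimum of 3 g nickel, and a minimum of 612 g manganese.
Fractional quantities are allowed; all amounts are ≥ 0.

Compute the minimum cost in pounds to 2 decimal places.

£1.96

Let x1 = kg of scrap grade A, x2 = kg of silicomanganese, x3 = kg of steel scrap, x4 = kg of scrap grade C, x5 = kg of return scrap, x6 = kg of ferrochrome.
min 0.63x1 + 1.85x2 + 0.49x3 + 0.4x4 + 0.23x5 + 3.18x6 s.t.:
  2x1 + 170x2 + 3x3 + 4x4 + 4x5 + 29x6 ≥ 170   (silicon)
  1x1 + 1x3 + 3x4 + 5x5 + 3x6 ≥ 3   (nickel)
  6x1 + 703x2 + 6x3 + 10x4 + 7x5 + 3x6 ≥ 612   (manganese)
  x1, x2, x3, x4, x5, x6 ≥ 0.
The minimum-cost mix takes nothing from scrap grade A, steel scrap, scrap grade C, ferrochrome — only silicomanganese, return scrap. There the silicon and nickel constraints are tight.
That vertex is x2 = 0.9859, x5 = 0.6.
Objective = 1.85·0.9859 + 0.23·0.6 = 1.9619.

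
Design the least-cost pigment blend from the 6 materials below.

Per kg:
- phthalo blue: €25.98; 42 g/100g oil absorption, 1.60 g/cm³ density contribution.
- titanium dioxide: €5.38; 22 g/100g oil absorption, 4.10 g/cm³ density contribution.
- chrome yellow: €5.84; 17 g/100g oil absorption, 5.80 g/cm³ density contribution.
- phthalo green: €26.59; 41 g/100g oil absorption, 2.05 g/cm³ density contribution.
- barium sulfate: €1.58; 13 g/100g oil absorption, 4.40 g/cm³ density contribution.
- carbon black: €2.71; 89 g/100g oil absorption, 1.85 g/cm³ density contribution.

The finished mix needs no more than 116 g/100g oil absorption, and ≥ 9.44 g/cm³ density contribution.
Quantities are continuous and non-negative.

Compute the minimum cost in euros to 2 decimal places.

Let x1 = kg of phthalo blue, x2 = kg of titanium dioxide, x3 = kg of chrome yellow, x4 = kg of phthalo green, x5 = kg of barium sulfate, x6 = kg of carbon black.
Minimize 25.98x1 + 5.38x2 + 5.84x3 + 26.59x4 + 1.58x5 + 2.71x6 s.t.:
  42x1 + 22x2 + 17x3 + 41x4 + 13x5 + 89x6 ≤ 116   (oil absorption)
  1.6x1 + 4.1x2 + 5.8x3 + 2.05x4 + 4.4x5 + 1.85x6 ≥ 9.44   (density contribution)
  x1, x2, x3, x4, x5, x6 ≥ 0.
The minimum-cost mix takes nothing from phthalo blue, titanium dioxide, chrome yellow, phthalo green, carbon black — only barium sulfate. Binding constraint: density contribution.
That vertex is x5 = 2.145.
Total cost: 1.58·2.145 = 3.3891.

€3.39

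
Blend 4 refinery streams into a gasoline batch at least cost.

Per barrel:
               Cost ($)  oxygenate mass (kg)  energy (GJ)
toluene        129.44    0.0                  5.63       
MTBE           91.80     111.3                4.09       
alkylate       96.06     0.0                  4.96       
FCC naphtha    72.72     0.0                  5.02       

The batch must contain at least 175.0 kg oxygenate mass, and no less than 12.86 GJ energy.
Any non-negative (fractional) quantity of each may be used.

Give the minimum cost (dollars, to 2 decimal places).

$237.47

This is a linear program. Let x1 = barrels of toluene, x2 = barrels of MTBE, x3 = barrels of alkylate, x4 = barrels of FCC naphtha.
Minimise 129.44x1 + 91.8x2 + 96.06x3 + 72.72x4 subject to:
  111.3x2 ≥ 175   (oxygenate mass)
  5.63x1 + 4.09x2 + 4.96x3 + 5.02x4 ≥ 12.86   (energy)
  x1, x2, x3, x4 ≥ 0.
The cheapest feasible vertex uses only MTBE, FCC naphtha; toluene, alkylate are not used. The oxygenate mass and energy requirements are met with equality.
So MTBE = 1.5723 barrels, FCC naphtha = 1.2807 barrels.
Objective = 91.8·1.5723 + 72.72·1.2807 = 237.4696.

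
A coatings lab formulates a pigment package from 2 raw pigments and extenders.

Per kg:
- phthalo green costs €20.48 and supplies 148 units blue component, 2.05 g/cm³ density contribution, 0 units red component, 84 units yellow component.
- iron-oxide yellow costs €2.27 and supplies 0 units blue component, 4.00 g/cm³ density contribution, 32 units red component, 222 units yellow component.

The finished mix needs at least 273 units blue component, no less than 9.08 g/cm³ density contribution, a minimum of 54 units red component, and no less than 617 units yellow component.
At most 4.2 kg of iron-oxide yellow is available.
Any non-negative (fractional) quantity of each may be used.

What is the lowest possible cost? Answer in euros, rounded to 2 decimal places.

€42.50

Treat it as an LP. Let x1 = kg of phthalo green, x2 = kg of iron-oxide yellow.
Minimise 20.48x1 + 2.27x2 s.t.:
  148x1 ≥ 273   (blue component)
  2.05x1 + 4x2 ≥ 9.08   (density contribution)
  32x2 ≥ 54   (red component)
  84x1 + 222x2 ≥ 617   (yellow component)
  x2 ≤ 4.2
  x1, x2 ≥ 0.
Both inputs are positive at the optimum. There the blue component and yellow component constraints are tight.
Solving gives x1 = 1.8446, x2 = 2.0813.
Cost = 20.48·1.8446 + 2.27·2.0813 = 42.5020.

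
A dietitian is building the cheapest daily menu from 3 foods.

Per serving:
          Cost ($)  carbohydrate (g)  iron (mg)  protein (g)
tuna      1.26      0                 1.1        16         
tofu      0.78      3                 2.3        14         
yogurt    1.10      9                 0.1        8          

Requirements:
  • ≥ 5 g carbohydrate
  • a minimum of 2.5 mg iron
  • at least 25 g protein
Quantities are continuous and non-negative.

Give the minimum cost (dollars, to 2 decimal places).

$1.39

This is a linear program. Let x1 = servings of tuna, x2 = servings of tofu, x3 = servings of yogurt.
min 1.26x1 + 0.78x2 + 1.1x3 with:
  3x2 + 9x3 ≥ 5   (carbohydrate)
  1.1x1 + 2.3x2 + 0.1x3 ≥ 2.5   (iron)
  16x1 + 14x2 + 8x3 ≥ 25   (protein)
  x1, x2, x3 ≥ 0.
The cheapest feasible vertex uses only tofu; tuna, yogurt are not used. The protein requirement is met with equality.
Optimal quantities: tofu = 1.786 servings.
Objective = 0.78·1.786 = 1.3931.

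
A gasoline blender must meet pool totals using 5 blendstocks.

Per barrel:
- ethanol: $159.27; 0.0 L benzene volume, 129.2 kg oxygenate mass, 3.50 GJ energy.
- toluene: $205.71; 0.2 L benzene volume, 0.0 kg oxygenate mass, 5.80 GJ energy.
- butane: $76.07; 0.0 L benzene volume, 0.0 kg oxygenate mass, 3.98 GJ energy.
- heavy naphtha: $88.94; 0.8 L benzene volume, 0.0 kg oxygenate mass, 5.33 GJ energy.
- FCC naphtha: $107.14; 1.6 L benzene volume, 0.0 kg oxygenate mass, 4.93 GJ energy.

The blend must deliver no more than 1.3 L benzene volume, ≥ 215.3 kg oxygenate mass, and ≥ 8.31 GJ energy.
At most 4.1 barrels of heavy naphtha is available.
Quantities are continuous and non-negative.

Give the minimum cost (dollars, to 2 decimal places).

$306.75

This is a linear program. Let x1 = barrels of ethanol, x2 = barrels of toluene, x3 = barrels of butane, x4 = barrels of heavy naphtha, x5 = barrels of FCC naphtha.
Minimize 159.27x1 + 205.71x2 + 76.07x3 + 88.94x4 + 107.14x5 s.t.:
  0.2x2 + 0.8x4 + 1.6x5 ≤ 1.3   (benzene volume)
  129.2x1 ≥ 215.3   (oxygenate mass)
  3.5x1 + 5.8x2 + 3.98x3 + 5.33x4 + 4.93x5 ≥ 8.31   (energy)
  x4 ≤ 4.1
  x1, x2, x3, x4, x5 ≥ 0.
The optimal basis is {ethanol, heavy naphtha}; toluene, butane, FCC naphtha drop out. Binding constraints: oxygenate mass and energy.
That vertex is x1 = 1.6664, x4 = 0.46483.
Objective = 159.27·1.6664 + 88.94·0.46483 = 306.7495.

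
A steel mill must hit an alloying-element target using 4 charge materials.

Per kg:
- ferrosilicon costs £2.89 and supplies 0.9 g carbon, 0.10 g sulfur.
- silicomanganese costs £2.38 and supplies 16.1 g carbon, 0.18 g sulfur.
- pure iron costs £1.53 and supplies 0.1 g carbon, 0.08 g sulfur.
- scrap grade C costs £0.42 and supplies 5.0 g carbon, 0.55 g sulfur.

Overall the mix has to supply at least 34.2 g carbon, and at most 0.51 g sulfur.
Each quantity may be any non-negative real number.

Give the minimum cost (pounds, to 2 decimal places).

Treat it as an LP. Let x1 = kg of ferrosilicon, x2 = kg of silicomanganese, x3 = kg of pure iron, x4 = kg of scrap grade C.
Minimise 2.89x1 + 2.38x2 + 1.53x3 + 0.42x4 s.t.:
  0.9x1 + 16.1x2 + 0.1x3 + 5x4 ≥ 34.2   (carbon)
  0.1x1 + 0.18x2 + 0.08x3 + 0.55x4 ≤ 0.51   (sulfur)
  x1, x2, x3, x4 ≥ 0.
The optimal basis is {silicomanganese, scrap grade C}; ferrosilicon, pure iron drop out. Binding constraints: carbon and sulfur.
Optimal quantities: silicomanganese = 2.044 kg, scrap grade C = 0.2583 kg.
Objective = 2.38·2.044 + 0.42·0.2583 = 4.9732.

£4.97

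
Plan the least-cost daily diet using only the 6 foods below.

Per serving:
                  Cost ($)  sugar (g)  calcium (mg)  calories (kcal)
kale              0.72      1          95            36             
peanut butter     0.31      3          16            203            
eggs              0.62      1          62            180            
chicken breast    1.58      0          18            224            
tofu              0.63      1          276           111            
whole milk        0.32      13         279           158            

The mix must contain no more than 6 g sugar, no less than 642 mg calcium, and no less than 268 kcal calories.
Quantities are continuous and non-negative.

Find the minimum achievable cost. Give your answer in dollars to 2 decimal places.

$1.37

Let x1 = servings of kale, x2 = servings of peanut butter, x3 = servings of eggs, x4 = servings of chicken breast, x5 = servings of tofu, x6 = servings of whole milk.
Minimize 0.72x1 + 0.31x2 + 0.62x3 + 1.58x4 + 0.63x5 + 0.32x6 subject to:
  1x1 + 3x2 + 1x3 + 1x5 + 13x6 ≤ 6   (sugar)
  95x1 + 16x2 + 62x3 + 18x4 + 276x5 + 279x6 ≥ 642   (calcium)
  36x1 + 203x2 + 180x3 + 224x4 + 111x5 + 158x6 ≥ 268   (calories)
  x1, x2, x3, x4, x5, x6 ≥ 0.
The cheapest feasible vertex uses only tofu, whole milk; kale, peanut butter, eggs, chicken breast are not used. The sugar and calcium requirements are met with equality.
Optimal quantities: tofu = 2.016 servings, whole milk = 0.3064 servings.
Hence cost = 0.63·2.016 + 0.32·0.3064 = $1.3681.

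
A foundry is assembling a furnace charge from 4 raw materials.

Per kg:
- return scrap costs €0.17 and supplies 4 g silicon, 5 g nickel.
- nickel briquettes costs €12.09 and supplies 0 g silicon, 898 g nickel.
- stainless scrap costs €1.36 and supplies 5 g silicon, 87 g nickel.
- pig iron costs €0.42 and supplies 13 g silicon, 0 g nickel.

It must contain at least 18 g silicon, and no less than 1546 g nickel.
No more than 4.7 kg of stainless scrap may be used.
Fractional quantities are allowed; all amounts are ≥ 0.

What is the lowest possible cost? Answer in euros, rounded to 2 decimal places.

€21.28

This is a linear program. Let x1 = kg of return scrap, x2 = kg of nickel briquettes, x3 = kg of stainless scrap, x4 = kg of pig iron.
min 0.17x1 + 12.09x2 + 1.36x3 + 0.42x4 subject to:
  4x1 + 5x3 + 13x4 ≥ 18   (silicon)
  5x1 + 898x2 + 87x3 ≥ 1546   (nickel)
  x3 ≤ 4.7
  x1, x2, x3, x4 ≥ 0.
The minimum-cost mix takes nothing from stainless scrap, pig iron — only return scrap, nickel briquettes. Binding constraints: silicon and nickel.
Solving gives x1 = 4.5, x2 = 1.697.
Total cost: 0.17·4.5 + 12.09·1.697 = 21.2817.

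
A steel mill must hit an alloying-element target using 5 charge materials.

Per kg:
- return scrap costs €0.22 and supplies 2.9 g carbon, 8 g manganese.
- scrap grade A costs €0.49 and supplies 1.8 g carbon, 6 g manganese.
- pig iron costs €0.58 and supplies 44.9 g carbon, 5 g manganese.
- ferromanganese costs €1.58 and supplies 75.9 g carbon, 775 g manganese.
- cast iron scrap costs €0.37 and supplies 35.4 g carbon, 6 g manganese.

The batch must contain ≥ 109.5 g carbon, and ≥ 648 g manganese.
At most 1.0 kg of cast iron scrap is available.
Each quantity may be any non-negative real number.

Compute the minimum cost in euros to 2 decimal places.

Let x1 = kg of return scrap, x2 = kg of scrap grade A, x3 = kg of pig iron, x4 = kg of ferromanganese, x5 = kg of cast iron scrap.
Minimise 0.22x1 + 0.49x2 + 0.58x3 + 1.58x4 + 0.37x5 subject to:
  2.9x1 + 1.8x2 + 44.9x3 + 75.9x4 + 35.4x5 ≥ 109.5   (carbon)
  8x1 + 6x2 + 5x3 + 775x4 + 6x5 ≥ 648   (manganese)
  x5 ≤ 1
  x1, x2, x3, x4, x5 ≥ 0.
The cheapest feasible vertex uses only pig iron, ferromanganese, cast iron scrap; return scrap, scrap grade A are not used. Binding constraints: carbon, manganese, the cast iron scrap cap.
Solving gives x3 = 0.2528, x4 = 0.8268, x5 = 1.
Cost = 0.58·0.2528 + 1.58·0.8268 + 0.37·1 = 1.8230.

€1.82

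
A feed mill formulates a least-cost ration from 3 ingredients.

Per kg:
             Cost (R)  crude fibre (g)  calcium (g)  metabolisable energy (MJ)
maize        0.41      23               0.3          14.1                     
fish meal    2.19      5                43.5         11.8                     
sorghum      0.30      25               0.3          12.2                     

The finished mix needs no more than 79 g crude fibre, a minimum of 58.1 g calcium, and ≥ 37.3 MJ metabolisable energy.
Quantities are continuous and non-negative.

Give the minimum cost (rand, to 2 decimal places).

Treat it as an LP. Let x1 = kg of maize, x2 = kg of fish meal, x3 = kg of sorghum.
Minimise 0.41x1 + 2.19x2 + 0.3x3 s.t.:
  23x1 + 5x2 + 25x3 ≤ 79   (crude fibre)
  0.3x1 + 43.5x2 + 0.3x3 ≥ 58.1   (calcium)
  14.1x1 + 11.8x2 + 12.2x3 ≥ 37.3   (metabolisable energy)
  x1, x2, x3 ≥ 0.
The cheapest feasible vertex uses only fish meal, sorghum; maize is not used. Binding constraints: calcium and metabolisable energy.
That vertex is x2 = 1.323, x3 = 1.777.
Objective = 2.19·1.323 + 0.3·1.777 = 3.4305.

R3.43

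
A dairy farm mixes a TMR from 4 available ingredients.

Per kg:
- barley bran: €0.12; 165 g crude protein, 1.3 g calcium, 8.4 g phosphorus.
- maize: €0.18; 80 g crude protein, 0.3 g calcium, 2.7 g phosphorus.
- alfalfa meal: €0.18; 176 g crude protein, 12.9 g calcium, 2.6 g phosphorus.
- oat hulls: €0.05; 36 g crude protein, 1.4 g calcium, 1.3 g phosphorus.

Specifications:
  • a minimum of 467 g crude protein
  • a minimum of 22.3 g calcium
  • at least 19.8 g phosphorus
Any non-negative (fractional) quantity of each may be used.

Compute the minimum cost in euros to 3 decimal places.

Let x1 = kg of barley bran, x2 = kg of maize, x3 = kg of alfalfa meal, x4 = kg of oat hulls.
min 0.12x1 + 0.18x2 + 0.18x3 + 0.05x4 subject to:
  165x1 + 80x2 + 176x3 + 36x4 ≥ 467   (crude protein)
  1.3x1 + 0.3x2 + 12.9x3 + 1.4x4 ≥ 22.3   (calcium)
  8.4x1 + 2.7x2 + 2.6x3 + 1.3x4 ≥ 19.8   (phosphorus)
  x1, x2, x3, x4 ≥ 0.
The cheapest feasible vertex uses only barley bran, alfalfa meal; maize, oat hulls are not used. The calcium and phosphorus requirements are met with equality.
So barley bran = 1.881 kg, alfalfa meal = 1.539 kg.
Objective = 0.12·1.881 + 0.18·1.539 = 0.50274.

€0.503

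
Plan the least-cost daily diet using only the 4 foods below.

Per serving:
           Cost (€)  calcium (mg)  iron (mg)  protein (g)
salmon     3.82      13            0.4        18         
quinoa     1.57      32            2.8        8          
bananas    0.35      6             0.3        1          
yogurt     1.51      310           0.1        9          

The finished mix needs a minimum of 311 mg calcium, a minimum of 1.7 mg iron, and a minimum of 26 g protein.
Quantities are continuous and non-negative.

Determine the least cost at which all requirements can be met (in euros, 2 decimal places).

€4.48

This is a linear program. Let x1 = servings of salmon, x2 = servings of quinoa, x3 = servings of bananas, x4 = servings of yogurt.
min 3.82x1 + 1.57x2 + 0.35x3 + 1.51x4 subject to:
  13x1 + 32x2 + 6x3 + 310x4 ≥ 311   (calcium)
  0.4x1 + 2.8x2 + 0.3x3 + 0.1x4 ≥ 1.7   (iron)
  18x1 + 8x2 + 1x3 + 9x4 ≥ 26   (protein)
  x1, x2, x3, x4 ≥ 0.
The minimum-cost mix takes nothing from salmon, bananas — only quinoa, yogurt. The iron and protein requirements are met with equality.
Solving gives x2 = 0.5205, x4 = 2.426.
Total cost: 1.57·0.5205 + 1.51·2.426 = 4.4804.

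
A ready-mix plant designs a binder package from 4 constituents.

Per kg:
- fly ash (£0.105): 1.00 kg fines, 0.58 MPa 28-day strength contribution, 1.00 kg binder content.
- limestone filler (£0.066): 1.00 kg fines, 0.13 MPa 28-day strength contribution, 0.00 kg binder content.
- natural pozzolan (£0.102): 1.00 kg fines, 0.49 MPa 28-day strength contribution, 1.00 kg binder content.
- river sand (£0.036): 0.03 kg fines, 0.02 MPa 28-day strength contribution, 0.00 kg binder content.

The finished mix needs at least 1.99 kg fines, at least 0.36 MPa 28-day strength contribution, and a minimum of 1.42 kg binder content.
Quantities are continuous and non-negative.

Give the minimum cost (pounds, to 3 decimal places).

£0.182

This is a linear program. Let x1 = kg of fly ash, x2 = kg of limestone filler, x3 = kg of natural pozzolan, x4 = kg of river sand.
Minimize 0.105x1 + 0.066x2 + 0.102x3 + 0.036x4 s.t.:
  1x1 + 1x2 + 1x3 + 0.03x4 ≥ 1.99   (fines)
  0.58x1 + 0.13x2 + 0.49x3 + 0.02x4 ≥ 0.36   (28-day strength contribution)
  1x1 + 1x3 ≥ 1.42   (binder content)
  x1, x2, x3, x4 ≥ 0.
The optimal basis is {limestone filler, natural pozzolan}; fly ash, river sand drop out. The fines and binder content requirements are met with equality.
Solving gives x2 = 0.57, x3 = 1.42.
Hence cost = 0.066·0.57 + 0.102·1.42 = £0.18246.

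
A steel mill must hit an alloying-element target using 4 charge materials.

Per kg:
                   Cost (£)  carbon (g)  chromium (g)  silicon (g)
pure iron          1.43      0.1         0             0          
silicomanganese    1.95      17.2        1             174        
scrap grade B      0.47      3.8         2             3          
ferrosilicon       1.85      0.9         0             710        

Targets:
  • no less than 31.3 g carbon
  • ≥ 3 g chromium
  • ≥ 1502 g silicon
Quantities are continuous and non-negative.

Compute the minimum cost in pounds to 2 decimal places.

£6.60

Set it up as a linear program. Let x1 = kg of pure iron, x2 = kg of silicomanganese, x3 = kg of scrap grade B, x4 = kg of ferrosilicon.
Minimise 1.43x1 + 1.95x2 + 0.47x3 + 1.85x4 s.t.:
  0.1x1 + 17.2x2 + 3.8x3 + 0.9x4 ≥ 31.3   (carbon)
  1x2 + 2x3 ≥ 3   (chromium)
  174x2 + 3x3 + 710x4 ≥ 1502   (silicon)
  x1, x2, x3, x4 ≥ 0.
The minimum-cost mix takes nothing from pure iron — only silicomanganese, scrap grade B, ferrosilicon. There the carbon, chromium, silicon constraints are tight.
Optimal quantities: silicomanganese = 1.572 kg, scrap grade B = 0.7142 kg, ferrosilicon = 1.727 kg.
Cost = 1.95·1.572 + 0.47·0.7142 + 1.85·1.727 = 6.5960.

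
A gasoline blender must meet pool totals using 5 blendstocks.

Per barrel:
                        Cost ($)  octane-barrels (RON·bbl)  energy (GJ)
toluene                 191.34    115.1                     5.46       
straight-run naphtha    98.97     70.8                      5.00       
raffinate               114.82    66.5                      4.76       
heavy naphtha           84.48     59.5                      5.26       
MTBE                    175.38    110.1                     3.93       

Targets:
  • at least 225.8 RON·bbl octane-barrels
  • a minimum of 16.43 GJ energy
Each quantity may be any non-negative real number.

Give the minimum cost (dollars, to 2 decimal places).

Let x1 = barrels of toluene, x2 = barrels of straight-run naphtha, x3 = barrels of raffinate, x4 = barrels of heavy naphtha, x5 = barrels of MTBE.
Minimise 191.34x1 + 98.97x2 + 114.82x3 + 84.48x4 + 175.38x5 s.t.:
  115.1x1 + 70.8x2 + 66.5x3 + 59.5x4 + 110.1x5 ≥ 225.8   (octane-barrels)
  5.46x1 + 5x2 + 4.76x3 + 5.26x4 + 3.93x5 ≥ 16.43   (energy)
  x1, x2, x3, x4, x5 ≥ 0.
At the optimum only straight-run naphtha, heavy naphtha are positive (toluene, raffinate, MTBE = 0). The octane-barrels and energy requirements are met with equality.
That vertex is x2 = 2.8051, x4 = 0.45715.
Total cost: 98.97·2.8051 + 84.48·0.45715 = 316.2408.

$316.24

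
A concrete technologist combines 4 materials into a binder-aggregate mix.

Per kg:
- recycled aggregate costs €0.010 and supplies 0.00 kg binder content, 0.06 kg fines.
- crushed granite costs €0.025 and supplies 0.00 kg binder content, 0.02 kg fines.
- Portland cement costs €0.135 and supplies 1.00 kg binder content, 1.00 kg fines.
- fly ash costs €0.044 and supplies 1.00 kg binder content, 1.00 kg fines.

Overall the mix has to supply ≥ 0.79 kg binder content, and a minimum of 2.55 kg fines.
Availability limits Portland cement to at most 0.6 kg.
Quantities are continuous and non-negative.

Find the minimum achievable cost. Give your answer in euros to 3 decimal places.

€0.112

Let x1 = kg of recycled aggregate, x2 = kg of crushed granite, x3 = kg of Portland cement, x4 = kg of fly ash.
Minimise 0.01x1 + 0.025x2 + 0.135x3 + 0.044x4 s.t.:
  1x3 + 1x4 ≥ 0.79   (binder content)
  0.06x1 + 0.02x2 + 1x3 + 1x4 ≥ 2.55   (fines)
  x3 ≤ 0.6
  x1, x2, x3, x4 ≥ 0.
At the optimum only fly ash is positive (recycled aggregate, crushed granite, Portland cement = 0). The fines requirement is met with equality.
Optimal quantities: fly ash = 2.55 kg.
Objective = 0.044·2.55 = 0.11220.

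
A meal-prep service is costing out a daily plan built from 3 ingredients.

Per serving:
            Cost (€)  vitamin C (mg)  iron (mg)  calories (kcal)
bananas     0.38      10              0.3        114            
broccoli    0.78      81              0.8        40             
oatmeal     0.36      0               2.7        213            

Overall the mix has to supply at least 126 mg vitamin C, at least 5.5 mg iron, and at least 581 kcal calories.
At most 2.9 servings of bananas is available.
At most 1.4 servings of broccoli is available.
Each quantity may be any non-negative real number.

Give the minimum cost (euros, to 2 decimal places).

This is a linear program. Let x1 = servings of bananas, x2 = servings of broccoli, x3 = servings of oatmeal.
min 0.38x1 + 0.78x2 + 0.36x3 subject to:
  10x1 + 81x2 ≥ 126   (vitamin C)
  0.3x1 + 0.8x2 + 2.7x3 ≥ 5.5   (iron)
  114x1 + 40x2 + 213x3 ≥ 581   (calories)
  x1 ≤ 2.9
  x2 ≤ 1.4
  x1, x2, x3 ≥ 0.
All 3 inputs are positive at the optimum. The vitamin C, calories, the broccoli cap requirements are met with equality.
So bananas = 1.26 servings, broccoli = 1.4 servings, oatmeal = 1.79 servings.
Objective = 0.38·1.26 + 0.78·1.4 + 0.36·1.79 = 2.2152.

€2.22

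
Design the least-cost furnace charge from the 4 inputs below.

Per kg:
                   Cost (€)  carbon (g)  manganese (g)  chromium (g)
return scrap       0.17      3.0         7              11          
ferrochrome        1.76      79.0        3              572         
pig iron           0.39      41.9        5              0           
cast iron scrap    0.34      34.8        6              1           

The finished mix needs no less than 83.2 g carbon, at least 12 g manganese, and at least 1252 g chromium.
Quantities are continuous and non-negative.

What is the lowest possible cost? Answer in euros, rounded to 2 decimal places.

€3.96

Set it up as a linear program. Let x1 = kg of return scrap, x2 = kg of ferrochrome, x3 = kg of pig iron, x4 = kg of cast iron scrap.
min 0.17x1 + 1.76x2 + 0.39x3 + 0.34x4 with:
  3x1 + 79x2 + 41.9x3 + 34.8x4 ≥ 83.2   (carbon)
  7x1 + 3x2 + 5x3 + 6x4 ≥ 12   (manganese)
  11x1 + 572x2 + 1x4 ≥ 1252   (chromium)
  x1, x2, x3, x4 ≥ 0.
The cheapest feasible vertex uses only return scrap, ferrochrome; pig iron, cast iron scrap are not used. The manganese and chromium requirements are met with equality.
Optimal quantities: return scrap = 0.7827 kg, ferrochrome = 2.174 kg.
Total cost: 0.17·0.7827 + 1.76·2.174 = 3.9593.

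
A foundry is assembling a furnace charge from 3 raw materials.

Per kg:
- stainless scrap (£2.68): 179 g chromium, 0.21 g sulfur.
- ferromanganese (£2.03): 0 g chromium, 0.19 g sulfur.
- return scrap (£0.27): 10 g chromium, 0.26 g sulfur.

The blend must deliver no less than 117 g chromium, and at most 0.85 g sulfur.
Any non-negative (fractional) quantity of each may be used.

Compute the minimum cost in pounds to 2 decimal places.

Let x1 = kg of stainless scrap, x2 = kg of ferromanganese, x3 = kg of return scrap.
min 2.68x1 + 2.03x2 + 0.27x3 s.t.:
  179x1 + 10x3 ≥ 117   (chromium)
  0.21x1 + 0.19x2 + 0.26x3 ≤ 0.85   (sulfur)
  x1, x2, x3 ≥ 0.
The cheapest feasible vertex uses only stainless scrap; ferromanganese, return scrap are not used. There the chromium constraint is tight.
Solving gives x1 = 0.6536.
Hence cost = 2.68·0.6536 = £1.7516.

£1.75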